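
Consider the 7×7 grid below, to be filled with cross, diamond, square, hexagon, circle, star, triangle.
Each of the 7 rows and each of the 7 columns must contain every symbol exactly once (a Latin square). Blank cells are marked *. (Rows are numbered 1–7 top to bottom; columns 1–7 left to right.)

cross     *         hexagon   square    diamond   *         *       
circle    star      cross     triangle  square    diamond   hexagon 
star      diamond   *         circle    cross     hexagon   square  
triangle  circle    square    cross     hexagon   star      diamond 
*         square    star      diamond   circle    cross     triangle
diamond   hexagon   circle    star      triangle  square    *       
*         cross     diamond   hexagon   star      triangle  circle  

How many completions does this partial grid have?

1

Row 1, column 2: eliminating its row and column leaves {triangle}.
Row 1, column 6: eliminating its row and column leaves {circle}.
Row 1, column 7: eliminating its row and column leaves {star}.
Row 3, column 3: eliminating its row and column leaves {triangle}.
Row 5, column 1: eliminating its row and column leaves {hexagon}.
Row 6, column 7: eliminating its row and column leaves {cross}.
Row 7, column 1: eliminating its row and column leaves {square}.
Only one assignment across all blanks avoids any row or column repeat, giving 1 completion.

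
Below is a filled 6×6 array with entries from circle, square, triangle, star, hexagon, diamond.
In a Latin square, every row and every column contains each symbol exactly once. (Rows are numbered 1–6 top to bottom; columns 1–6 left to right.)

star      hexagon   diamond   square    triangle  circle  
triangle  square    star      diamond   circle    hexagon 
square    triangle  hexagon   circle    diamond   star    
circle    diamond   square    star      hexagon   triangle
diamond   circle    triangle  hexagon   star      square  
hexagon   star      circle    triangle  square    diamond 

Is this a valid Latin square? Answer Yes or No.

Each row is a permutation of the 6 symbols, and so is each column.

Yes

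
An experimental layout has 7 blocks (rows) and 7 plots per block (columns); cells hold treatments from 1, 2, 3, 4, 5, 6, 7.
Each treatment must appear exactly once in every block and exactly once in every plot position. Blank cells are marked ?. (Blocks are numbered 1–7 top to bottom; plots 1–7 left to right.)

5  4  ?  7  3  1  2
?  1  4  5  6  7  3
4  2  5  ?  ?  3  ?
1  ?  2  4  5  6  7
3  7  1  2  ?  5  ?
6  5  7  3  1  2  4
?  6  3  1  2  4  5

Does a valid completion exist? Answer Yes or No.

No block or plot among the givens repeats a symbol, and propagating forced cells runs into no contradiction.
One valid completion exists (for instance, 5 4 6 7 3 1 2 / 2 1 4 5 6 7 3 / 4 2 5 6 7 3 1 / 1 3 2 4 5 6 7 / 3 7 1 2 4 5 6 / 6 5 7 3 1 2 4 / 7 6 3 1 2 4 5).

Yes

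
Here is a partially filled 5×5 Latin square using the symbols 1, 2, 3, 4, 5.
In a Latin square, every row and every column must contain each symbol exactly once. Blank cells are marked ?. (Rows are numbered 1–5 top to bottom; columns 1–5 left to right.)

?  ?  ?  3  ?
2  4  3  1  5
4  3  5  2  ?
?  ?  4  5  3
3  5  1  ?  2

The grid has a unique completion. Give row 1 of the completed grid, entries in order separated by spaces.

5 1 2 3 4

Row 1, column 3: row 1 has {3} and column 3 has {1, 3, 4, 5}, leaving only 2.
Row 1, column 2: row 1 has {2, 3} and column 2 has {3, 4, 5}, leaving only 1.
Row 1, column 1: row 1 has {1, 2, 3} and column 1 has {2, 3, 4}, leaving only 5.
Row 1, column 5: row 1 has {1, 2, 3, 5} and column 5 has {2, 3, 5}, leaving only 4.
So row 1 reads: 5 1 2 3 4.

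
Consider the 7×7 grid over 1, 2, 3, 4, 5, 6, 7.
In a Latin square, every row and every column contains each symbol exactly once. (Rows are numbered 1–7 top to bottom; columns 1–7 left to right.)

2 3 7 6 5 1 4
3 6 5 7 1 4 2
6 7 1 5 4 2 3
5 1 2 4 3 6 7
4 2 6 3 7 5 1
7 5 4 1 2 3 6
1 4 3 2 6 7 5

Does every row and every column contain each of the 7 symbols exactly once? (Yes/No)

Yes

Each row is a permutation of the 7 symbols, and so is each column.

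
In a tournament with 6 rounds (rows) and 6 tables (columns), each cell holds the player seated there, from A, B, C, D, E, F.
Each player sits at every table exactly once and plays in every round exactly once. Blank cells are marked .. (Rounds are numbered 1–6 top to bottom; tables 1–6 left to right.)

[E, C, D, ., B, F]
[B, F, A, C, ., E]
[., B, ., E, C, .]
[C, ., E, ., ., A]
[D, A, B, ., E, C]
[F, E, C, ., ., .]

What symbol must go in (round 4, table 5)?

F

Round 1, table 4: round 1 has {B, C, D, E, F} and table 4 has {C, E}, leaving only A.
Round 2, table 5: round 2 has {A, B, C, E, F} and table 5 has {B, C, E}, leaving only D.
Round 4 already has {A, C, E} and table 5 already has {B, C, D, E}, so round 4, table 5 must be F.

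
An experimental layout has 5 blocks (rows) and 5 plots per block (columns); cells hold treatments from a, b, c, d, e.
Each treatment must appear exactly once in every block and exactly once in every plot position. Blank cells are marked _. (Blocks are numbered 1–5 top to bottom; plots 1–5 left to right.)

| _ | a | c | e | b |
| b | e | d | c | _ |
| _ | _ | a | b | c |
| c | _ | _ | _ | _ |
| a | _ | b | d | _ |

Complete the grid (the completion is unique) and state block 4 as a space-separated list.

c b e a d

Block 4, plot 3: block 4 has {c} and plot 3 has {a, b, c, d}, leaving only e.
Block 4, plot 4: block 4 has {c, e} and plot 4 has {b, c, d, e}, leaving only a.
Block 4, plot 5: block 4 has {a, c, e} and plot 5 has {b, c}, leaving only d.
Block 4, plot 2: block 4 has {a, c, d, e} and plot 2 has {a, e}, leaving only b.
So block 4 reads: c b e a d.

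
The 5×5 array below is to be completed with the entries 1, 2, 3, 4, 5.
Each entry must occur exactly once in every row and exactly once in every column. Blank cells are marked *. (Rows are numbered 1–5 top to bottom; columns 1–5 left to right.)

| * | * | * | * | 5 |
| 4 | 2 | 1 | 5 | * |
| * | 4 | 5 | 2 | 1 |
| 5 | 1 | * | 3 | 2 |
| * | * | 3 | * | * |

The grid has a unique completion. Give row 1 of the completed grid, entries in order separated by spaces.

Row 1, column 2: row 1 has {5} and column 2 has {1, 2, 4}, leaving only 3.
Row 2, column 5: row 2 has {1, 2, 4, 5} and column 5 has {1, 2, 5}, leaving only 3.
Row 3, column 1: row 3 has {1, 2, 4, 5} and column 1 has {4, 5}, leaving only 3.
Row 4, column 3: row 4 has {1, 2, 3, 5} and column 3 has {1, 3, 5}, leaving only 4.
Row 1, column 3: row 1 has {3, 5} and column 3 has {1, 3, 4, 5}, leaving only 2.
Row 1, column 1: row 1 has {2, 3, 5} and column 1 has {3, 4, 5}, leaving only 1.
Row 1, column 4: row 1 has {1, 2, 3, 5} and column 4 has {2, 3, 5}, leaving only 4.
So row 1 reads: 1 3 2 4 5.

1 3 2 4 5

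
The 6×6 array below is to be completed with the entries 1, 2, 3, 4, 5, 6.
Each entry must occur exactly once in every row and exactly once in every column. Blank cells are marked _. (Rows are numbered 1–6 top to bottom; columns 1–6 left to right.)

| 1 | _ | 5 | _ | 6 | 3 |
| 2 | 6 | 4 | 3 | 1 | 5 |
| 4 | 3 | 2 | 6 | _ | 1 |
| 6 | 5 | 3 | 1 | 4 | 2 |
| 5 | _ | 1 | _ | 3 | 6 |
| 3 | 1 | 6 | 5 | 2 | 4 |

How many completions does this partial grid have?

2

Row 1, column 2: eliminating its row and column leaves {2, 4}.
Row 1, column 4: eliminating its row and column leaves {2, 4}.
Row 3, column 5: eliminating its row and column leaves {5}.
Row 5, column 2: eliminating its row and column leaves {2, 4}.
Row 5, column 4: eliminating its row and column leaves {2, 4}.
Enumerating the assignments across these blanks that avoid any row or column repeat gives 2 completions.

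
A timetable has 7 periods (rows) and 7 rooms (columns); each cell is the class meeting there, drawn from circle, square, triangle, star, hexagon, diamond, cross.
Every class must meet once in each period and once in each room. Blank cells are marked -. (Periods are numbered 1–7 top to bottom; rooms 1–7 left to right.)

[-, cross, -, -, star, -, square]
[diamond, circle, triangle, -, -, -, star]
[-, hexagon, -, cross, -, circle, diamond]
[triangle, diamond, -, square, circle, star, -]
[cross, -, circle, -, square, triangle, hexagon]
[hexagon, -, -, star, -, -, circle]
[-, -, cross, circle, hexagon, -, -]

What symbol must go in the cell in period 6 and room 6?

cross

Period 1, room 1: period 1 has {square, star, cross} and room 1 has {triangle, hexagon, diamond, cross}, leaving only circle.
Period 2, room 4: period 2 has {circle, triangle, star, diamond} and room 4 has {circle, square, star, cross}, leaving only hexagon.
Period 2, room 5: period 2 has {circle, triangle, star, hexagon, diamond} and room 5 has {circle, square, star, hexagon}, leaving only cross.
Period 2, room 6: period 2 has {circle, triangle, star, hexagon, diamond, cross} and room 6 has {circle, triangle, star}, leaving only square.
Period 3, room 5: period 3 has {circle, hexagon, diamond, cross} and room 5 has {circle, square, star, hexagon, cross}, leaving only triangle.
Period 4, room 3: period 4 has {circle, square, triangle, star, diamond} and room 3 has {circle, triangle, cross}, leaving only hexagon.
Period 1, room 3: period 1 has {circle, square, star, cross} and room 3 has {circle, triangle, hexagon, cross}, leaving only diamond.
Period 1, room 4: period 1 has {circle, square, star, diamond, cross} and room 4 has {circle, square, star, hexagon, cross}, leaving only triangle.
Period 1, room 6: period 1 has {circle, square, triangle, star, diamond, cross} and room 6 has {circle, square, triangle, star}, leaving only hexagon.
Period 4, room 7: period 4 has {circle, square, triangle, star, hexagon, diamond} and room 7 has {circle, square, star, hexagon, diamond}, leaving only cross.
Period 5, room 2: period 5 has {circle, square, triangle, hexagon, cross} and room 2 has {circle, hexagon, diamond, cross}, leaving only star.
Period 5, room 4: period 5 has {circle, square, triangle, star, hexagon, cross} and room 4 has {circle, square, triangle, star, hexagon, cross}, leaving only diamond.
Period 6, room 3: period 6 has {circle, star, hexagon} and room 3 has {circle, triangle, hexagon, diamond, cross}, leaving only square.
Period 3, room 3: period 3 has {circle, triangle, hexagon, diamond, cross} and room 3 has {circle, square, triangle, hexagon, diamond, cross}, leaving only star.
Period 3, room 1: period 3 has {circle, triangle, star, hexagon, diamond, cross} and room 1 has {circle, triangle, hexagon, diamond, cross}, leaving only square.
Period 6, room 2: period 6 has {circle, square, star, hexagon} and room 2 has {circle, star, hexagon, diamond, cross}, leaving only triangle.
Period 6, room 5: period 6 has {circle, square, triangle, star, hexagon} and room 5 has {circle, square, triangle, star, hexagon, cross}, leaving only diamond.
Period 6 already has {circle, square, triangle, star, hexagon, diamond} and room 6 already has {circle, square, triangle, star, hexagon}, so period 6, room 6 must be cross.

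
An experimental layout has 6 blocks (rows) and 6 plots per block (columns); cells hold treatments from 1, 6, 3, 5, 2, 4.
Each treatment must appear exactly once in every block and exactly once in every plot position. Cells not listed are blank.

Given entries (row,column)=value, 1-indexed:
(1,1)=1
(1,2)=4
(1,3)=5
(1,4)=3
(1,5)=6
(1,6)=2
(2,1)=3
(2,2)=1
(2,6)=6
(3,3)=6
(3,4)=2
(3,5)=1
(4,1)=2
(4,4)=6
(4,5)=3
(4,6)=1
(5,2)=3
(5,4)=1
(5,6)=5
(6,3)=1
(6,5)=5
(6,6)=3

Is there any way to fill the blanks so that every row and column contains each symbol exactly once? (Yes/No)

Block 3, plot 2: block 3 has {1, 6, 2} and plot 2 has {1, 3, 4}, so it must be 5.
Now block 4, plot 2: block 4 together with plot 2 already contain {1, 6, 3, 5, 2, 4} — every symbol — so nothing can go there. The grid has no valid completion.

No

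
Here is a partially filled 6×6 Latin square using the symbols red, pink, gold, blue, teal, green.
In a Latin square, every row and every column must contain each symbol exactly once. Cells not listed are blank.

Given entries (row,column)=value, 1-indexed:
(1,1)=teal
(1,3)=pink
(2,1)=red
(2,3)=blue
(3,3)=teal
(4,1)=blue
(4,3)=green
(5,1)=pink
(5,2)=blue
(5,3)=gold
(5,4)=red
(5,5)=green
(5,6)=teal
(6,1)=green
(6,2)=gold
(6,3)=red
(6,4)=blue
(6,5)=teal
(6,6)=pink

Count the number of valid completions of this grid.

10

Row 1, column 2: eliminating its row and column leaves {red, green}.
Row 1, column 4: eliminating its row and column leaves {gold, green}.
Row 1, column 5: eliminating its row and column leaves {red, gold, blue}.
Row 1, column 6: eliminating its row and column leaves {red, gold, blue, green}.
Row 2, column 2: eliminating its row and column leaves {pink, teal, green}.
Row 2, column 4: eliminating its row and column leaves {pink, gold, teal, green}.
Row 2, column 5: eliminating its row and column leaves {pink, gold}.
Row 2, column 6: eliminating its row and column leaves {gold, green}.
Row 3, column 1: eliminating its row and column leaves {gold}.
Row 3, column 2: eliminating its row and column leaves {red, pink, green}.
Row 3, column 4: eliminating its row and column leaves {pink, gold, green}.
Row 3, column 5: eliminating its row and column leaves {red, pink, gold, blue}.
Row 3, column 6: eliminating its row and column leaves {red, gold, blue, green}.
Row 4, column 2: eliminating its row and column leaves {red, pink, teal}.
Row 4, column 4: eliminating its row and column leaves {pink, gold, teal}.
Row 4, column 5: eliminating its row and column leaves {red, pink, gold}.
Row 4, column 6: eliminating its row and column leaves {red, gold}.
Enumerating the assignments across these blanks that avoid any row or column repeat gives 10 completions.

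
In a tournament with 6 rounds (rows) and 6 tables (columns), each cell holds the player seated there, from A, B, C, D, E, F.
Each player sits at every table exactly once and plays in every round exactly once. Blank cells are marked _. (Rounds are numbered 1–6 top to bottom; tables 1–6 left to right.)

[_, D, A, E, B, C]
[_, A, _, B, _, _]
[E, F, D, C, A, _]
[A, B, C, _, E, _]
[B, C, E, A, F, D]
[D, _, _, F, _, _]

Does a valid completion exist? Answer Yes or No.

No round or table among the givens repeats a symbol, and propagating forced cells runs into no contradiction.
One valid completion exists (for instance, F D A E B C / C A F B D E / E F D C A B / A B C D E F / B C E A F D / D E B F C A).

Yes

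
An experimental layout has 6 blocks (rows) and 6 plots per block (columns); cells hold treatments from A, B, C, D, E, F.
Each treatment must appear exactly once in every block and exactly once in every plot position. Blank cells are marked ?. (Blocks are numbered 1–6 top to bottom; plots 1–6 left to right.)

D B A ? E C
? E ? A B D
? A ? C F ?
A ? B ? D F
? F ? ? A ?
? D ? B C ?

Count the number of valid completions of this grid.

3

Block 1, plot 4: eliminating its block and plot leaves {F}.
Block 2, plot 1: eliminating its block and plot leaves {C, F}.
Block 2, plot 3: eliminating its block and plot leaves {C, F}.
Block 3, plot 1: eliminating its block and plot leaves {B, E}.
Block 3, plot 3: eliminating its block and plot leaves {D, E}.
Block 3, plot 6: eliminating its block and plot leaves {B, E}.
Block 4, plot 2: eliminating its block and plot leaves {C}.
Block 4, plot 4: eliminating its block and plot leaves {E}.
Block 5, plot 1: eliminating its block and plot leaves {B, C, E}.
Block 5, plot 3: eliminating its block and plot leaves {C, D, E}.
Block 5, plot 4: eliminating its block and plot leaves {D, E}.
Block 5, plot 6: eliminating its block and plot leaves {B, E}.
Block 6, plot 1: eliminating its block and plot leaves {E, F}.
Block 6, plot 3: eliminating its block and plot leaves {E, F}.
Block 6, plot 6: eliminating its block and plot leaves {A, E}.
Enumerating the assignments across these blanks that avoid any block or plot repeat gives 3 completions.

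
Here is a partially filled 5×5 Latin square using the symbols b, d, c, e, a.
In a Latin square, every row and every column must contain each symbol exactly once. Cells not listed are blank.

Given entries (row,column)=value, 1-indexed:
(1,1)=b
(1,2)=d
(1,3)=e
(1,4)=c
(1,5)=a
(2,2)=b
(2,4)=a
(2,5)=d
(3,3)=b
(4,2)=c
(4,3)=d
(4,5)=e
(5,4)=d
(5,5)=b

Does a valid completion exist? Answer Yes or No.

Yes

No row or column among the givens repeats a symbol, and propagating forced cells runs into no contradiction.
One valid completion exists (for instance, b d e c a / e b c a d / d a b e c / a c d b e / c e a d b).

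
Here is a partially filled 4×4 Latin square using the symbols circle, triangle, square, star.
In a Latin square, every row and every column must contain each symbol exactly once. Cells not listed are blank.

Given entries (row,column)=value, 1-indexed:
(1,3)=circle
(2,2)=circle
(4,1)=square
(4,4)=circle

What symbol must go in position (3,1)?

Row 3, column 1 is narrowed to {circle, triangle, star}.
If it were triangle, then row 2, column 1 would be left with no valid symbol.
If it were star, then row 2, column 1 would be left with no valid symbol.
So row 3, column 1 must be circle.

circle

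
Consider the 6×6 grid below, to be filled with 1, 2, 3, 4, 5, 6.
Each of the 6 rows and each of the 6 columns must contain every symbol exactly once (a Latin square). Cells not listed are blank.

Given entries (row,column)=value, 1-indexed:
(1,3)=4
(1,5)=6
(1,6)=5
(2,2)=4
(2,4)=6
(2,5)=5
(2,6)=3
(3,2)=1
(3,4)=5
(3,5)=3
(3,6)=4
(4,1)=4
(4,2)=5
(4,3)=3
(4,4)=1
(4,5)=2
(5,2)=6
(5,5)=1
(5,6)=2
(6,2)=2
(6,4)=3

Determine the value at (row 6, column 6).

Row 1, column 2: row 1 has {4, 5, 6} and column 2 has {1, 2, 4, 5, 6}, leaving only 3.
Row 1, column 4: row 1 has {3, 4, 5, 6} and column 4 has {1, 3, 5, 6}, leaving only 2.
Row 1, column 1: row 1 has {2, 3, 4, 5, 6} and column 1 has {4}, leaving only 1.
Row 2, column 1: row 2 has {3, 4, 5, 6} and column 1 has {1, 4}, leaving only 2.
Row 2, column 3: row 2 has {2, 3, 4, 5, 6} and column 3 has {3, 4}, leaving only 1.
Row 3, column 1: row 3 has {1, 3, 4, 5} and column 1 has {1, 2, 4}, leaving only 6.
Row 3, column 3: row 3 has {1, 3, 4, 5, 6} and column 3 has {1, 3, 4}, leaving only 2.
Row 4, column 6: row 4 has {1, 2, 3, 4, 5} and column 6 has {2, 3, 4, 5}, leaving only 6.
Row 6 already has {2, 3} and column 6 already has {2, 3, 4, 5, 6}, so row 6, column 6 must be 1.

1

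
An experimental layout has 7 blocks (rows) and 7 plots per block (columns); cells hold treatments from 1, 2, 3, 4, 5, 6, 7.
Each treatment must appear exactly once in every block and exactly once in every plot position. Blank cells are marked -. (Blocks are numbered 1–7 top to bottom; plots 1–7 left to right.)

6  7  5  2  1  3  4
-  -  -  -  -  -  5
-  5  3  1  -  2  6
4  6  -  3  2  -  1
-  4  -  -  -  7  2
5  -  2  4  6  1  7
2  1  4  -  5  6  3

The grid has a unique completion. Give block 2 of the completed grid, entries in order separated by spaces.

Block 2, plot 6: block 2 has {5} and plot 6 has {1, 2, 3, 6, 7}, leaving only 4.
Block 3, plot 1: block 3 has {1, 2, 3, 5, 6} and plot 1 has {2, 4, 5, 6}, leaving only 7.
Block 3, plot 5: block 3 has {1, 2, 3, 5, 6, 7} and plot 5 has {1, 2, 5, 6}, leaving only 4.
Block 4, plot 3: block 4 has {1, 2, 3, 4, 6} and plot 3 has {2, 3, 4, 5}, leaving only 7.
Block 4, plot 6: block 4 has {1, 2, 3, 4, 6, 7} and plot 6 has {1, 2, 3, 4, 6, 7}, leaving only 5.
Block 5, plot 5: block 5 has {2, 4, 7} and plot 5 has {1, 2, 4, 5, 6}, leaving only 3.
Block 2, plot 5: block 2 has {4, 5} and plot 5 has {1, 2, 3, 4, 5, 6}, leaving only 7.
Block 2, plot 4: block 2 has {4, 5, 7} and plot 4 has {1, 2, 3, 4}, leaving only 6.
Block 2, plot 3: block 2 has {4, 5, 6, 7} and plot 3 has {2, 3, 4, 5, 7}, leaving only 1.
Block 2, plot 1: block 2 has {1, 4, 5, 6, 7} and plot 1 has {2, 4, 5, 6, 7}, leaving only 3.
Block 2, plot 2: block 2 has {1, 3, 4, 5, 6, 7} and plot 2 has {1, 4, 5, 6, 7}, leaving only 2.
So block 2 reads: 3 2 1 6 7 4 5.

3 2 1 6 7 4 5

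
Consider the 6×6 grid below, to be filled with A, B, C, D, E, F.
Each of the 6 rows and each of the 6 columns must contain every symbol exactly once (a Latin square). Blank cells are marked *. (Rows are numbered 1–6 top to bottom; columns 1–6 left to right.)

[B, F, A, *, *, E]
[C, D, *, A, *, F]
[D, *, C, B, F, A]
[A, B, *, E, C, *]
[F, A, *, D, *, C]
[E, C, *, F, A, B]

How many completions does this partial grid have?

Row 1, column 4: eliminating its row and column leaves {C}.
Row 1, column 5: eliminating its row and column leaves {D}.
Row 2, column 3: eliminating its row and column leaves {B, E}.
Row 2, column 5: eliminating its row and column leaves {B, E}.
Row 3, column 2: eliminating its row and column leaves {E}.
Row 4, column 3: eliminating its row and column leaves {D, F}.
Row 4, column 6: eliminating its row and column leaves {D}.
Row 5, column 3: eliminating its row and column leaves {B, E}.
Row 5, column 5: eliminating its row and column leaves {B, E}.
Row 6, column 3: eliminating its row and column leaves {D}.
Enumerating the assignments across these blanks that avoid any row or column repeat gives 2 completions.

2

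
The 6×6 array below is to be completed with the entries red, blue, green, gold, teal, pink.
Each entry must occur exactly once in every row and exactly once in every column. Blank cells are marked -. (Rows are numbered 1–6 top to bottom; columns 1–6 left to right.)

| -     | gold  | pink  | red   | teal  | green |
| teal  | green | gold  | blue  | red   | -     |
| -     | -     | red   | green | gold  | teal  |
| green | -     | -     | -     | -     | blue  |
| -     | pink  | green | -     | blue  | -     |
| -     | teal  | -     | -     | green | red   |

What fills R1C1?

blue

Row 1 already has {red, green, gold, teal, pink} and column 1 already has {green, teal}, so row 1, column 1 must be blue.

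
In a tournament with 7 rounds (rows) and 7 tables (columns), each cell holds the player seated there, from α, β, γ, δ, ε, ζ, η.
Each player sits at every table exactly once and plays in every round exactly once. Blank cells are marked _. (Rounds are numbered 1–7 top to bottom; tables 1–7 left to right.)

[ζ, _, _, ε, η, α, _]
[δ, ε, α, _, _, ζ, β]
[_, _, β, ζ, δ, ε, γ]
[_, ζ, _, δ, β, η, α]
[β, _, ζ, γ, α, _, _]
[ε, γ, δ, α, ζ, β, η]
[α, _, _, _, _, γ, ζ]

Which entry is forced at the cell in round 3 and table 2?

α

Round 1, table 3: round 1 has {α, ε, ζ, η} and table 3 has {α, β, δ, ζ}, leaving only γ.
Round 1, table 7: round 1 has {α, γ, ε, ζ, η} and table 7 has {α, β, γ, ζ, η}, leaving only δ.
Round 1, table 2: round 1 has {α, γ, δ, ε, ζ, η} and table 2 has {γ, ε, ζ}, leaving only β.
Round 2, table 4: round 2 has {α, β, δ, ε, ζ} and table 4 has {α, γ, δ, ε, ζ}, leaving only η.
Round 2, table 5: round 2 has {α, β, δ, ε, ζ, η} and table 5 has {α, β, δ, ζ, η}, leaving only γ.
Round 3, table 1: round 3 has {β, γ, δ, ε, ζ} and table 1 has {α, β, δ, ε, ζ}, leaving only η.
Round 3 already has {β, γ, δ, ε, ζ, η} and table 2 already has {β, γ, ε, ζ}, so round 3, table 2 must be α.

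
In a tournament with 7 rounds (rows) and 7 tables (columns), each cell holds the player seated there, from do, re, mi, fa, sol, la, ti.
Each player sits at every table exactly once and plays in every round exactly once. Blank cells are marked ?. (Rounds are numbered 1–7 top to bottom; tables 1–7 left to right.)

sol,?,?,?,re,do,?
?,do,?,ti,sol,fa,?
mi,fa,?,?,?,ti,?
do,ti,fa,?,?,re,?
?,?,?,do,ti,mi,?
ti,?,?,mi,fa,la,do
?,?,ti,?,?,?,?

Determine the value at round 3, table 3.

do

Round 7, table 6: round 7 has {ti} and table 6 has {do, re, mi, fa, la, ti}, leaving only sol.
Round 3, table 3 is narrowed to {do, re, sol, la}.
If it were re, then round 2, table 3 would be left with no valid symbol.
If it were sol, then round 2, table 3 would be left with no valid symbol.
If it were la, then round 6, table 3 would be left with no valid symbol.
So round 3, table 3 must be do.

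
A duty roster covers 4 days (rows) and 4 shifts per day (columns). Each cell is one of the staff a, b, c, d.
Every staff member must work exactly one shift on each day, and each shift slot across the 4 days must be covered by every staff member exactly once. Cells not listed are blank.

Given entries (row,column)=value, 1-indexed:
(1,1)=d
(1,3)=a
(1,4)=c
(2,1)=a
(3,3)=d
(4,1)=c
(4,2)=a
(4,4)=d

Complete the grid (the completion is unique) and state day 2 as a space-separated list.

a d c b

Day 2, shift 4: day 2 has {a} and shift 4 has {c, d}, leaving only b.
Day 2, shift 3: day 2 has {a, b} and shift 3 has {a, d}, leaving only c.
Day 2, shift 2: day 2 has {a, b, c} and shift 2 has {a}, leaving only d.
So day 2 reads: a d c b.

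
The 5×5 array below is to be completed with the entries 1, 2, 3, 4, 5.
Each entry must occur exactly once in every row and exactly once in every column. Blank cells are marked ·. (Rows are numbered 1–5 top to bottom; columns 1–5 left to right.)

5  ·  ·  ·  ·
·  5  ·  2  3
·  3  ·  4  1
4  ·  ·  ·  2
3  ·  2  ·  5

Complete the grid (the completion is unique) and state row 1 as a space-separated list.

5 2 1 3 4

Row 1, column 5: row 1 has {5} and column 5 has {1, 2, 3, 5}, leaving only 4.
Row 2, column 1: row 2 has {2, 3, 5} and column 1 has {3, 4, 5}, leaving only 1.
Row 2, column 3: row 2 has {1, 2, 3, 5} and column 3 has {2}, leaving only 4.
Row 3, column 1: row 3 has {1, 3, 4} and column 1 has {1, 3, 4, 5}, leaving only 2.
Row 3, column 3: row 3 has {1, 2, 3, 4} and column 3 has {2, 4}, leaving only 5.
Row 4, column 2: row 4 has {2, 4} and column 2 has {3, 5}, leaving only 1.
Row 1, column 2: row 1 has {4, 5} and column 2 has {1, 3, 5}, leaving only 2.
Row 4, column 3: row 4 has {1, 2, 4} and column 3 has {2, 4, 5}, leaving only 3.
Row 1, column 3: row 1 has {2, 4, 5} and column 3 has {2, 3, 4, 5}, leaving only 1.
Row 1, column 4: row 1 has {1, 2, 4, 5} and column 4 has {2, 4}, leaving only 3.
So row 1 reads: 5 2 1 3 4.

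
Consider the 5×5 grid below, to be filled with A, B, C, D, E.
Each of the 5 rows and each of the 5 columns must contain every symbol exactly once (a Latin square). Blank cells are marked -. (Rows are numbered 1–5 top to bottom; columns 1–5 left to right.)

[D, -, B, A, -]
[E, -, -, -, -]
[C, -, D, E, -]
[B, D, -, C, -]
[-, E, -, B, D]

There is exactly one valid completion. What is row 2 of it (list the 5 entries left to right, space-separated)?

E B A D C

Row 2, column 4: row 2 has {E} and column 4 has {A, B, C, E}, leaving only D.
Row 1, column 2: row 1 has {A, B, D} and column 2 has {D, E}, leaving only C.
Row 1, column 5: row 1 has {A, B, C, D} and column 5 has {D}, leaving only E.
Row 4, column 5: row 4 has {B, C, D} and column 5 has {D, E}, leaving only A.
Row 3, column 5: row 3 has {C, D, E} and column 5 has {A, D, E}, leaving only B.
Row 2, column 5: row 2 has {D, E} and column 5 has {A, B, D, E}, leaving only C.
Row 2, column 3: row 2 has {C, D, E} and column 3 has {B, D}, leaving only A.
Row 2, column 2: row 2 has {A, C, D, E} and column 2 has {C, D, E}, leaving only B.
So row 2 reads: E B A D C.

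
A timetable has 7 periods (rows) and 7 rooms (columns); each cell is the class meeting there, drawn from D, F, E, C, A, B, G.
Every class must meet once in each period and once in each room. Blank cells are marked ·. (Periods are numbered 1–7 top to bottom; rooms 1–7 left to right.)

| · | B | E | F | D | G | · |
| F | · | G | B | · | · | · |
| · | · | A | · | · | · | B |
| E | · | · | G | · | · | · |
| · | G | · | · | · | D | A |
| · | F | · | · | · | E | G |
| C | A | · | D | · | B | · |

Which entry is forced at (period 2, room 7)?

D

Period 1, room 1: period 1 has {D, F, E, B, G} and room 1 has {F, E, C}, leaving only A.
Period 1, room 7: period 1 has {D, F, E, A, B, G} and room 7 has {A, B, G}, leaving only C.
Period 5, room 1: period 5 has {D, A, G} and room 1 has {F, E, C, A}, leaving only B.
Period 6, room 1: period 6 has {F, E, G} and room 1 has {F, E, C, A, B}, leaving only D.
Period 3, room 1: period 3 has {A, B} and room 1 has {D, F, E, C, A, B}, leaving only G.
Period 7, room 3: period 7 has {D, C, A, B} and room 3 has {E, A, G}, leaving only F.
Period 5, room 3: period 5 has {D, A, B, G} and room 3 has {F, E, A, G}, leaving only C.
Period 5, room 4: period 5 has {D, C, A, B, G} and room 4 has {D, F, B, G}, leaving only E.
Period 3, room 4: period 3 has {A, B, G} and room 4 has {D, F, E, B, G}, leaving only C.
Period 3, room 6: period 3 has {C, A, B, G} and room 6 has {D, E, B, G}, leaving only F.
Period 3, room 5: period 3 has {F, C, A, B, G} and room 5 has {D}, leaving only E.
Period 3, room 2: period 3 has {F, E, C, A, B, G} and room 2 has {F, A, B, G}, leaving only D.
Period 4, room 2: period 4 has {E, G} and room 2 has {D, F, A, B, G}, leaving only C.
Period 2, room 2: period 2 has {F, B, G} and room 2 has {D, F, C, A, B, G}, leaving only E.
Period 2 already has {F, E, B, G} and room 7 already has {C, A, B, G}, so period 2, room 7 must be D.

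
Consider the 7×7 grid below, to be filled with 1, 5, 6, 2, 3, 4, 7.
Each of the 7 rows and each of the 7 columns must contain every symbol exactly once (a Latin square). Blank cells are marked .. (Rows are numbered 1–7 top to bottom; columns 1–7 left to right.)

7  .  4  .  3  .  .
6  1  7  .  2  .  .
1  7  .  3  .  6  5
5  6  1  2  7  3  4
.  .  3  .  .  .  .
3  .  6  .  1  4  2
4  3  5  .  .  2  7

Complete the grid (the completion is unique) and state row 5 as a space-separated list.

Row 5, column 1: row 5 has {3} and column 1 has {1, 5, 6, 3, 4, 7}, leaving only 2.
Row 2, column 6: row 2 has {1, 6, 2, 7} and column 6 has {6, 2, 3, 4}, leaving only 5.
Row 1, column 6: row 1 has {3, 4, 7} and column 6 has {5, 6, 2, 3, 4}, leaving only 1.
Row 5, column 6: row 5 has {2, 3} and column 6 has {1, 5, 6, 2, 3, 4}, leaving only 7.
Row 1, column 7: row 1 has {1, 3, 4, 7} and column 7 has {5, 2, 4, 7}, leaving only 6.
Row 5, column 7: row 5 has {2, 3, 7} and column 7 has {5, 6, 2, 4, 7}, leaving only 1.
Row 1, column 4: row 1 has {1, 6, 3, 4, 7} and column 4 has {2, 3}, leaving only 5.
Row 1, column 2: row 1 has {1, 5, 6, 3, 4, 7} and column 2 has {1, 6, 3, 7}, leaving only 2.
Row 2, column 4: row 2 has {1, 5, 6, 2, 7} and column 4 has {5, 2, 3}, leaving only 4.
Row 5, column 4: row 5 has {1, 2, 3, 7} and column 4 has {5, 2, 3, 4}, leaving only 6.
Row 2, column 7: row 2 has {1, 5, 6, 2, 4, 7} and column 7 has {1, 5, 6, 2, 4, 7}, leaving only 3.
Row 3, column 3: row 3 has {1, 5, 6, 3, 7} and column 3 has {1, 5, 6, 3, 4, 7}, leaving only 2.
Row 3, column 5: row 3 has {1, 5, 6, 2, 3, 7} and column 5 has {1, 2, 3, 7}, leaving only 4.
Row 5, column 5: row 5 has {1, 6, 2, 3, 7} and column 5 has {1, 2, 3, 4, 7}, leaving only 5.
Row 5, column 2: row 5 has {1, 5, 6, 2, 3, 7} and column 2 has {1, 6, 2, 3, 7}, leaving only 4.
So row 5 reads: 2 4 3 6 5 7 1.

2 4 3 6 5 7 1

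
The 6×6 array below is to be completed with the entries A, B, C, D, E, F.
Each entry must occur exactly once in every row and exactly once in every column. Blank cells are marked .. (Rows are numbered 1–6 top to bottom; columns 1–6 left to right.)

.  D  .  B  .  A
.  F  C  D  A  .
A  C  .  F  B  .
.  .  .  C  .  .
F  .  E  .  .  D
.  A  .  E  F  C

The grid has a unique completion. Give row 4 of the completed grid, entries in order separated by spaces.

B E A C D F

Row 1, column 3: row 1 has {A, B, D} and column 3 has {C, E}, leaving only F.
Row 3, column 3: row 3 has {A, B, C, F} and column 3 has {C, E, F}, leaving only D.
Row 3, column 6: row 3 has {A, B, C, D, F} and column 6 has {A, C, D}, leaving only E.
Row 2, column 6: row 2 has {A, C, D, F} and column 6 has {A, C, D, E}, leaving only B.
Row 4, column 6: row 4 has {C} and column 6 has {A, B, C, D, E}, leaving only F.
Row 2, column 1: row 2 has {A, B, C, D, F} and column 1 has {A, F}, leaving only E.
Row 1, column 1: row 1 has {A, B, D, F} and column 1 has {A, E, F}, leaving only C.
Row 1, column 5: row 1 has {A, B, C, D, F} and column 5 has {A, B, F}, leaving only E.
Row 4, column 5: row 4 has {C, F} and column 5 has {A, B, E, F}, leaving only D.
Row 4, column 1: row 4 has {C, D, F} and column 1 has {A, C, E, F}, leaving only B.
Row 4, column 2: row 4 has {B, C, D, F} and column 2 has {A, C, D, F}, leaving only E.
Row 4, column 3: row 4 has {B, C, D, E, F} and column 3 has {C, D, E, F}, leaving only A.
So row 4 reads: B E A C D F.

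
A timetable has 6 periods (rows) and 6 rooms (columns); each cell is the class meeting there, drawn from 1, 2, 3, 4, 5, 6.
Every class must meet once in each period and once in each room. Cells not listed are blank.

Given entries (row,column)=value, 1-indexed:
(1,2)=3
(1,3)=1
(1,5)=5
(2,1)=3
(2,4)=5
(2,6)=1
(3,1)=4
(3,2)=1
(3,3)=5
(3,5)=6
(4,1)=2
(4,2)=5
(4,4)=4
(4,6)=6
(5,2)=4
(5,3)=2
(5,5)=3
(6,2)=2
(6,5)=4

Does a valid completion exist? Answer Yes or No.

Yes

No period or room among the givens repeats a symbol, and propagating forced cells runs into no contradiction.
One valid completion exists (for instance, 6 3 1 2 5 4 / 3 6 4 5 2 1 / 4 1 5 3 6 2 / 2 5 3 4 1 6 / 1 4 2 6 3 5 / 5 2 6 1 4 3).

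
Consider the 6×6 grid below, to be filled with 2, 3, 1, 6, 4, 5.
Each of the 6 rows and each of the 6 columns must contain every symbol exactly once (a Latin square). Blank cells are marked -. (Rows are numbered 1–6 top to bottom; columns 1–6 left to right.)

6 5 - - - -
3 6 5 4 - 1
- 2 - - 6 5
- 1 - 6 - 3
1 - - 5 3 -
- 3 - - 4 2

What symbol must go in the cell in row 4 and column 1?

Row 1, column 6: row 1 has {6, 5} and column 6 has {2, 3, 1, 5}, leaving only 4.
Row 2, column 5: row 2 has {3, 1, 6, 4, 5} and column 5 has {3, 6, 4}, leaving only 2.
Row 1, column 5: row 1 has {6, 4, 5} and column 5 has {2, 3, 6, 4}, leaving only 1.
Row 3, column 1: row 3 has {2, 6, 5} and column 1 has {3, 1, 6}, leaving only 4.
Row 4, column 5: row 4 has {3, 1, 6} and column 5 has {2, 3, 1, 6, 4}, leaving only 5.
Row 4 already has {3, 1, 6, 5} and column 1 already has {3, 1, 6, 4}, so row 4, column 1 must be 2.

2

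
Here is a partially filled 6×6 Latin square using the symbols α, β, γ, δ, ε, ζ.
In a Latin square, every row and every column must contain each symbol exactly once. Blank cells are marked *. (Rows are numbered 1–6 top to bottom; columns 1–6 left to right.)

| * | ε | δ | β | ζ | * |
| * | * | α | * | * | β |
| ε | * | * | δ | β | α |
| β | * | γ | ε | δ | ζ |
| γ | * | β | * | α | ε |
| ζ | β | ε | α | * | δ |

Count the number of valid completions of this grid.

1

Row 1, column 1: eliminating its row and column leaves {α}.
Row 1, column 6: eliminating its row and column leaves {γ}.
Row 2, column 1: eliminating its row and column leaves {δ}.
Row 2, column 2: eliminating its row and column leaves {γ, δ, ζ}.
Row 2, column 4: eliminating its row and column leaves {γ, ζ}.
Row 2, column 5: eliminating its row and column leaves {γ, ε}.
Row 3, column 2: eliminating its row and column leaves {γ, ζ}.
Row 3, column 3: eliminating its row and column leaves {ζ}.
Row 4, column 2: eliminating its row and column leaves {α}.
Row 5, column 2: eliminating its row and column leaves {δ, ζ}.
Row 5, column 4: eliminating its row and column leaves {ζ}.
Row 6, column 5: eliminating its row and column leaves {γ}.
Only one assignment across all blanks avoids any row or column repeat, giving 1 completion.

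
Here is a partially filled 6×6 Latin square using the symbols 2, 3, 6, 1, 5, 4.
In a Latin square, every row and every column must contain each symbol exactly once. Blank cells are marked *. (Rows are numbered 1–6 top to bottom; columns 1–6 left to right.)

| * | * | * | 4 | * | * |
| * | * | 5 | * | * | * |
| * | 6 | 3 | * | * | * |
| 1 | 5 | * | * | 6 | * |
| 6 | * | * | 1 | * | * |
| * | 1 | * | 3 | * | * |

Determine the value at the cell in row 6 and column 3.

6

Row 4, column 4: row 4 has {6, 1, 5} and column 4 has {3, 1, 4}, leaving only 2.
Row 2, column 4: row 2 has {5} and column 4 has {2, 3, 1, 4}, leaving only 6.
Row 3, column 4: row 3 has {3, 6} and column 4 has {2, 3, 6, 1, 4}, leaving only 5.
Row 4, column 3: row 4 has {2, 6, 1, 5} and column 3 has {3, 5}, leaving only 4.
Row 4, column 6: row 4 has {2, 6, 1, 5, 4} and column 6 has {}, leaving only 3.
Row 5, column 3: row 5 has {6, 1} and column 3 has {3, 5, 4}, leaving only 2.
Row 6 already has {3, 1} and column 3 already has {2, 3, 5, 4}, so row 6, column 3 must be 6.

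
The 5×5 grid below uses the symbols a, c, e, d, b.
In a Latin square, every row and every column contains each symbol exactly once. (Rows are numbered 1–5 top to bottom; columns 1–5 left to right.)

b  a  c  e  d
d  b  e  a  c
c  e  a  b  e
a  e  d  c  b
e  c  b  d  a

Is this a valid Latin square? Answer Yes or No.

Column 2 contains e twice (at rows 3 and 4), so it is not a permutation.

No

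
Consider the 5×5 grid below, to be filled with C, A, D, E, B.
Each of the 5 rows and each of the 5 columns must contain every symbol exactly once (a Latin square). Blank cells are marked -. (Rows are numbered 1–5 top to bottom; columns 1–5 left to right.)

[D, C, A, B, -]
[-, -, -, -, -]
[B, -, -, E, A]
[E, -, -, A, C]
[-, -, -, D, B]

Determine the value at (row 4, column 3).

D

Row 1, column 5: row 1 has {C, A, D, B} and column 5 has {C, A, B}, leaving only E.
Row 2, column 4: row 2 has {} and column 4 has {A, D, E, B}, leaving only C.
Row 2, column 1: row 2 has {C} and column 1 has {D, E, B}, leaving only A.
Row 2, column 5: row 2 has {C, A} and column 5 has {C, A, E, B}, leaving only D.
Row 3, column 2: row 3 has {A, E, B} and column 2 has {C}, leaving only D.
Row 3, column 3: row 3 has {A, D, E, B} and column 3 has {A}, leaving only C.
Row 4, column 2: row 4 has {C, A, E} and column 2 has {C, D}, leaving only B.
Row 4 already has {C, A, E, B} and column 3 already has {C, A}, so row 4, column 3 must be D.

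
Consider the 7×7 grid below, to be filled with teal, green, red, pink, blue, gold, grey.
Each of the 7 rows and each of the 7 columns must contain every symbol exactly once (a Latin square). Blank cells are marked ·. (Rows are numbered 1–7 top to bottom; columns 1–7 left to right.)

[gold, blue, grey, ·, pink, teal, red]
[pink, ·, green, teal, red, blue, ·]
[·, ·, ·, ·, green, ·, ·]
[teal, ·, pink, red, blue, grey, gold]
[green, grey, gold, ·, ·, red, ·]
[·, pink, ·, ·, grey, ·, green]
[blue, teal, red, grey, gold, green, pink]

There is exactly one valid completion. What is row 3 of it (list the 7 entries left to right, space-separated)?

Row 1, column 4: row 1 has {teal, red, pink, blue, gold, grey} and column 4 has {teal, red, grey}, leaving only green.
Row 2, column 2: row 2 has {teal, green, red, pink, blue} and column 2 has {teal, pink, blue, grey}, leaving only gold.
Row 3, column 2: row 3 has {green} and column 2 has {teal, pink, blue, gold, grey}, leaving only red.
Row 3, column 1: row 3 has {green, red} and column 1 has {teal, green, pink, blue, gold}, leaving only grey.
Row 2, column 7: row 2 has {teal, green, red, pink, blue, gold} and column 7 has {green, red, pink, gold}, leaving only grey.
Row 4, column 2: row 4 has {teal, red, pink, blue, gold, grey} and column 2 has {teal, red, pink, blue, gold, grey}, leaving only green.
Row 5, column 5: row 5 has {green, red, gold, grey} and column 5 has {green, red, pink, blue, gold, grey}, leaving only teal.
Row 5, column 7: row 5 has {teal, green, red, gold, grey} and column 7 has {green, red, pink, gold, grey}, leaving only blue.
Row 3, column 7: row 3 has {green, red, grey} and column 7 has {green, red, pink, blue, gold, grey}, leaving only teal.
Row 3, column 3: row 3 has {teal, green, red, grey} and column 3 has {green, red, pink, gold, grey}, leaving only blue.
Row 5, column 4: row 5 has {teal, green, red, blue, gold, grey} and column 4 has {teal, green, red, grey}, leaving only pink.
Row 3, column 4: row 3 has {teal, green, red, blue, grey} and column 4 has {teal, green, red, pink, grey}, leaving only gold.
Row 3, column 6: row 3 has {teal, green, red, blue, gold, grey} and column 6 has {teal, green, red, blue, grey}, leaving only pink.
So row 3 reads: grey red blue gold green pink teal.

grey red blue gold green pink teal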